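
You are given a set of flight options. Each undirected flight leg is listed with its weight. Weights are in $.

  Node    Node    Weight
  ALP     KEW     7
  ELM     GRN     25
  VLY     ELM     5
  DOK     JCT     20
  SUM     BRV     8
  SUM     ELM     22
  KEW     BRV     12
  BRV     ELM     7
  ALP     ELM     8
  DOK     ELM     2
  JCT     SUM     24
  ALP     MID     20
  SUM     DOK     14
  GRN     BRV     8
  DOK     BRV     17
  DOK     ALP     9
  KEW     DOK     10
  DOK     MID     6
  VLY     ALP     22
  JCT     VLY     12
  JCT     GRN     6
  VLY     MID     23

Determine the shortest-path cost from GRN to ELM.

Shortest distances from GRN:
GRN: 0
JCT: 6  (via GRN)
BRV: 8  (via GRN)
ELM: 15  (via BRV)
Shortest route: GRN–BRV–ELM = $15.

$15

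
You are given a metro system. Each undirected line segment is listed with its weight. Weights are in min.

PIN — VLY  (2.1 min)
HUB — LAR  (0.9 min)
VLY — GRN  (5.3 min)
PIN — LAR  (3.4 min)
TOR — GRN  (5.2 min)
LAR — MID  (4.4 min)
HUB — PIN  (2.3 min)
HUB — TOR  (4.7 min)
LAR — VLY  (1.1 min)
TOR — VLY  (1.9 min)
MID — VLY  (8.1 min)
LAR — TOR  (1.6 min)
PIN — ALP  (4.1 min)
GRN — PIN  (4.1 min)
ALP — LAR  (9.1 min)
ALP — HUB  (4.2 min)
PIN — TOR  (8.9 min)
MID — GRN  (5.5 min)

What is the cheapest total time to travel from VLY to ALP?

6.2 min

Compare a few routes:
VLY → LAR → HUB → ALP: 1.1+0.9+4.2 = 6.2
VLY → LAR → HUB → PIN → ALP: 1.1+0.9+2.3+4.1 = 8.4
The minimum is 6.2 min via VLY → LAR → HUB → ALP.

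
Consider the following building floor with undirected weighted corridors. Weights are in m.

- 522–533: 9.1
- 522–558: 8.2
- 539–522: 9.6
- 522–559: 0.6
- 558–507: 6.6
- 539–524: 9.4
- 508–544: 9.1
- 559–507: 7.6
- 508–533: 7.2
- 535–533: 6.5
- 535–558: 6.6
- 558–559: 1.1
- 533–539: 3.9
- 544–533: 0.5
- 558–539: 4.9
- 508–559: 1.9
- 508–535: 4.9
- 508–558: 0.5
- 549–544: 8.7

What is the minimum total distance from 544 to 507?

Running Dijkstra from 544:
544: 0
533: 0.5  (via 544)
539: 4.4  (via 533)
535: 7  (via 533)
508: 7.7  (via 533)
558: 8.2  (via 508)
549: 8.7  (via 544)
559: 9.3  (via 558)
522: 9.6  (via 533)
524: 13.8  (via 539)
507: 14.8  (via 558)
Shortest route: 544–533–508–558–507 = 14.8 m.

14.8 m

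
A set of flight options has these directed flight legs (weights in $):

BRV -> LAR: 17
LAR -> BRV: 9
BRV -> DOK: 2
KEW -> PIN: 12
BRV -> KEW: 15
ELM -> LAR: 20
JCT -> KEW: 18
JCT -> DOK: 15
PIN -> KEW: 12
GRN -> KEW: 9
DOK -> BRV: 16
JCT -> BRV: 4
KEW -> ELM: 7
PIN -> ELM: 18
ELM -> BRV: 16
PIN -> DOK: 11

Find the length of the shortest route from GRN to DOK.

$32

Compare a few routes:
GRN - KEW - ELM - BRV - DOK: 9+7+16+2 = 34
GRN - KEW - PIN - DOK: 9+12+11 = 32
GRN - KEW - ELM - LAR - BRV - DOK: 9+7+20+9+2 = 47
The minimum is $32 via GRN - KEW - PIN - DOK.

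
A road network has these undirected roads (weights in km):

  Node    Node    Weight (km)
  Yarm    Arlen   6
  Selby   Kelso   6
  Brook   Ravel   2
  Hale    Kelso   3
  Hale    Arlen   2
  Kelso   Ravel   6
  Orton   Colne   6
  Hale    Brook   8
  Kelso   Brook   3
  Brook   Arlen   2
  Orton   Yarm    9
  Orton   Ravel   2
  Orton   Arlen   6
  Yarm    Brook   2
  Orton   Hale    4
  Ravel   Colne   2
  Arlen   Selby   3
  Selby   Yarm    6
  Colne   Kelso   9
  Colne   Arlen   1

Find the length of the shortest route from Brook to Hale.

Candidate routes:
Brook - Ravel - Colne - Arlen - Hale: 2+2+1+2 = 7
Brook - Arlen - Hale: 2+2 = 4
Brook - Hale: 8 = 8
Brook - Kelso - Hale: 3+3 = 6
The minimum is 4 km via Brook - Arlen - Hale.

4 km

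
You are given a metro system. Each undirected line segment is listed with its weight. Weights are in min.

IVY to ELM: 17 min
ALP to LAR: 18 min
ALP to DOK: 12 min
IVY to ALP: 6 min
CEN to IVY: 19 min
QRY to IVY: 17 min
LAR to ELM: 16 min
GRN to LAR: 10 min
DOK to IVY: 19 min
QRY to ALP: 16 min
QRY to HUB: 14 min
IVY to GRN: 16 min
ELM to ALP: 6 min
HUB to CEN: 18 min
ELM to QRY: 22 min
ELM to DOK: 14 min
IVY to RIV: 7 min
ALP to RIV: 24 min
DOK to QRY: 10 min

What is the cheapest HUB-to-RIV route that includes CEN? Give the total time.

44 min

Best HUB to CEN: HUB → CEN costing 18
Shortest CEN→RIV: CEN → IVY → RIV = 26
Total via CEN: 18 + 26 = 44 min.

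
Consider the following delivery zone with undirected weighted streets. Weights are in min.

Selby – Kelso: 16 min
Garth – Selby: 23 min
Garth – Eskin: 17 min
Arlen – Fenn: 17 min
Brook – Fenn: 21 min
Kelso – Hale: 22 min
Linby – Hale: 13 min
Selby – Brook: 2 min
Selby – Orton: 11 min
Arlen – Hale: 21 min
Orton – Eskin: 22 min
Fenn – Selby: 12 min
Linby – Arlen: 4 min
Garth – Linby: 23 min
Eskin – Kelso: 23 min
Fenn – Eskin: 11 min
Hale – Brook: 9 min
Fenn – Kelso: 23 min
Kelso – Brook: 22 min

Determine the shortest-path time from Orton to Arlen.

39 min

Settle nodes by increasing distance from Orton:
Orton: 0
Selby: 11  (via Orton)
Brook: 13  (via Selby)
Hale: 22  (via Brook)
Eskin: 22  (via Orton)
Fenn: 23  (via Selby)
Kelso: 27  (via Selby)
Garth: 34  (via Selby)
Linby: 35  (via Hale)
Arlen: 39  (via Linby)
Shortest route: Orton → Selby → Brook → Hale → Linby → Arlen = 39 min.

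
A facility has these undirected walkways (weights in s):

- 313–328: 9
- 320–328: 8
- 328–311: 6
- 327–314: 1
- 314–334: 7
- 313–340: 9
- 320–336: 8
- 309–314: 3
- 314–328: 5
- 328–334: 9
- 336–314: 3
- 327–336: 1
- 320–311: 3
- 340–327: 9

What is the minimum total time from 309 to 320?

13 s

Compare a few routes:
309–314–327–336–320: 3+1+1+8 = 13
309–314–336–320: 3+3+8 = 14
The minimum is 13 s via 309–314–327–336–320.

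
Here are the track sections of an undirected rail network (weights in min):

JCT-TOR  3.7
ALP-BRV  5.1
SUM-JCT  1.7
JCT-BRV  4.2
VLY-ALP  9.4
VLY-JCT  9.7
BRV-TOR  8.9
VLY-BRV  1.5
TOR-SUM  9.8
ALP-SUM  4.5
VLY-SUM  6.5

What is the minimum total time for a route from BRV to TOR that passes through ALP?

Best BRV to ALP: BRV–ALP costing 5.1
Shortest ALP→TOR: ALP–SUM–JCT–TOR = 9.9
Total via ALP: 5.1 + 9.9 = 15 min.

15 min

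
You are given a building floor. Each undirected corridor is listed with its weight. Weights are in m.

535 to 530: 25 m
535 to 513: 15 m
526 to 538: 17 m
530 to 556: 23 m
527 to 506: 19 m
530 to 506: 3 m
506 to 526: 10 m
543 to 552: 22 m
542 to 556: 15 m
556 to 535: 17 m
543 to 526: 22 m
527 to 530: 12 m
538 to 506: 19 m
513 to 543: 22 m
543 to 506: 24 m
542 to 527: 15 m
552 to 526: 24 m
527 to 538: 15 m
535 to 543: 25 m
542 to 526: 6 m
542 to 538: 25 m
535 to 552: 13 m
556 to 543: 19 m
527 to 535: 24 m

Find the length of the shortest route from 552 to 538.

Enumerating some paths:
552 - 526 - 538: 24+17 = 41
552 - 526 - 542 - 538: 24+6+25 = 55
552 - 526 - 506 - 538: 24+10+19 = 53
552 - 535 - 527 - 538: 13+24+15 = 52
Cheapest is 552 - 526 - 538 at 41 m.

41 m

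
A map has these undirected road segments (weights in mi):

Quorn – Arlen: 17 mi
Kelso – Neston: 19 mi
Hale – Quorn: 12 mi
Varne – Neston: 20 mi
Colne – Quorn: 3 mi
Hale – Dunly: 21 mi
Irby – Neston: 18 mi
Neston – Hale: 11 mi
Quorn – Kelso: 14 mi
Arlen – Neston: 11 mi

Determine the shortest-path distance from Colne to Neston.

26 mi

Settle nodes by increasing distance from Colne:
Colne: 0
Quorn: 3  (via Colne)
Hale: 15  (via Quorn)
Kelso: 17  (via Quorn)
Arlen: 20  (via Quorn)
Neston: 26  (via Hale)
Shortest route: Colne → Quorn → Hale → Neston = 26 mi.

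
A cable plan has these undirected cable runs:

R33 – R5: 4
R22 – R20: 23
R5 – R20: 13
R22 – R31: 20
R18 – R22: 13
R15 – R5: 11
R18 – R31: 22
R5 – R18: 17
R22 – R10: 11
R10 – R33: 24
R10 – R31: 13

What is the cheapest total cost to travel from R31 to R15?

Shortest distances from R31:
R31: 0
R10: 13  (via R31)
R22: 20  (via R31)
R18: 22  (via R31)
R33: 37  (via R10)
R5: 39  (via R18)
R20: 43  (via R22)
R15: 50  (via R5)
Shortest route: R31–R18–R5–R15 = 50.

50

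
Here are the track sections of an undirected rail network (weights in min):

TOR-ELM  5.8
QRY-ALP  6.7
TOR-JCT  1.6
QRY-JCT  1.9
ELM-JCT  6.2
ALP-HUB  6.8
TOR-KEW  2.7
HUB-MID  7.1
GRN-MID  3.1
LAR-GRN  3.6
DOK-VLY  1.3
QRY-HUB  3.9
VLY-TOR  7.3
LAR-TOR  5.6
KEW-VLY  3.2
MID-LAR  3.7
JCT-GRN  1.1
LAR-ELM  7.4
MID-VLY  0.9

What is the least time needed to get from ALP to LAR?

13.3 min

Running Dijkstra from ALP:
ALP: 0
QRY: 6.7  (via ALP)
HUB: 6.8  (via ALP)
JCT: 8.6  (via QRY)
GRN: 9.7  (via JCT)
TOR: 10.2  (via JCT)
MID: 12.8  (via GRN)
KEW: 12.9  (via TOR)
LAR: 13.3  (via GRN)
Shortest route: ALP–QRY–JCT–GRN–LAR = 13.3 min.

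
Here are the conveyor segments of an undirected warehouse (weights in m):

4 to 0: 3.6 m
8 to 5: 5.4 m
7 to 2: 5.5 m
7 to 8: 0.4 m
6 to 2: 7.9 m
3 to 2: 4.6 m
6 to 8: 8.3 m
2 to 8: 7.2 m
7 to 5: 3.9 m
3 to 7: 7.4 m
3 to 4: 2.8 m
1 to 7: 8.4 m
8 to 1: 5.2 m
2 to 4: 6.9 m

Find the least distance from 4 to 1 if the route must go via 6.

28.3 m

Shortest 4→6: 4 → 2 → 6 = 14.8
Shortest 6→1: 6 → 8 → 1 = 13.5
Total via 6: 14.8 + 13.5 = 28.3 m.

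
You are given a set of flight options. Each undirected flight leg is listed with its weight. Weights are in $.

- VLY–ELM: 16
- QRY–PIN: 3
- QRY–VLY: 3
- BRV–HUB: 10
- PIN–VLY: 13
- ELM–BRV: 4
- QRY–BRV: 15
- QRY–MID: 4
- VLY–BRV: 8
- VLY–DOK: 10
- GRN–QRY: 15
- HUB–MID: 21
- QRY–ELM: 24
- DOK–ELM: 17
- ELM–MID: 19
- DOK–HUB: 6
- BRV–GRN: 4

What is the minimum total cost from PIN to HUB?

Settle nodes by increasing distance from PIN:
PIN: 0
QRY: 3  (via PIN)
VLY: 6  (via QRY)
MID: 7  (via QRY)
BRV: 14  (via VLY)
DOK: 16  (via VLY)
GRN: 18  (via QRY)
ELM: 18  (via BRV)
HUB: 22  (via DOK)
Shortest route: PIN–QRY–VLY–DOK–HUB = $22.

$22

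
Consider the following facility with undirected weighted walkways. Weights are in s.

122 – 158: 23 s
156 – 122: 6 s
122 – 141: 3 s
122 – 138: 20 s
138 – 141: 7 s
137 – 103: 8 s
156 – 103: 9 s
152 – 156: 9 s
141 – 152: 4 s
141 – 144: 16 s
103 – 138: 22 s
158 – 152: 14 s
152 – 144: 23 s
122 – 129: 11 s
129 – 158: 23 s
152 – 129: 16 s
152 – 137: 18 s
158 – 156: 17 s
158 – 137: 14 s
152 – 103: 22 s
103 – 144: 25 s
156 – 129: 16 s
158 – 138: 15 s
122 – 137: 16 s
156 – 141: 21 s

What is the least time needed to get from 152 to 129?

Candidate routes:
152–141–122–129: 4+3+11 = 18
152–129: 16 = 16
152–156–129: 9+16 = 25
The minimum is 16 s via 152–129.

16 s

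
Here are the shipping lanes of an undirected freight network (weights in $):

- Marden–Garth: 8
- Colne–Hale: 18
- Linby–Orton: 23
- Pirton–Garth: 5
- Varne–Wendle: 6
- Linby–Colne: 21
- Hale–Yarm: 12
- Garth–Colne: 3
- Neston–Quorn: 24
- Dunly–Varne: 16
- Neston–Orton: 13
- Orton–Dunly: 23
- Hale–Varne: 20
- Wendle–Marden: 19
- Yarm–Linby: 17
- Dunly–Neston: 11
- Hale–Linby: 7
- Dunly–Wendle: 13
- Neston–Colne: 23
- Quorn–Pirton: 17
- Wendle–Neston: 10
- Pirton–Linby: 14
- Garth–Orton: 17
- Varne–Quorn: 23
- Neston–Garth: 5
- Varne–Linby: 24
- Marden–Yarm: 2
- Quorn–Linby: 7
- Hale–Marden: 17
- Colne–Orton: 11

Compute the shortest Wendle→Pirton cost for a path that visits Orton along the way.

Best Wendle to Orton: Wendle → Neston → Orton costing 23
Best Orton to Pirton: Orton → Colne → Garth → Pirton costing 19
Total via Orton: 23 + 19 = $42.

$42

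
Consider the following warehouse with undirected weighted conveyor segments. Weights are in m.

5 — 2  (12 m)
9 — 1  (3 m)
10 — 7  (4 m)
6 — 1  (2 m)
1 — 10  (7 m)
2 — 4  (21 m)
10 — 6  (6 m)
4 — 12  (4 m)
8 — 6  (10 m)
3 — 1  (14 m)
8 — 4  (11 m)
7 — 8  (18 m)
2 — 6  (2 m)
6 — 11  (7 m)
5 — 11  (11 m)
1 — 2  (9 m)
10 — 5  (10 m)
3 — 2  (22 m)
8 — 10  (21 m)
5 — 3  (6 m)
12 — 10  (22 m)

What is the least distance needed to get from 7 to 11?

Shortest distances from 7:
7: 0
10: 4  (via 7)
6: 10  (via 10)
1: 11  (via 10)
2: 12  (via 6)
5: 14  (via 10)
9: 14  (via 1)
11: 17  (via 6)
Shortest route: 7 → 10 → 6 → 11 = 17 m.

17 m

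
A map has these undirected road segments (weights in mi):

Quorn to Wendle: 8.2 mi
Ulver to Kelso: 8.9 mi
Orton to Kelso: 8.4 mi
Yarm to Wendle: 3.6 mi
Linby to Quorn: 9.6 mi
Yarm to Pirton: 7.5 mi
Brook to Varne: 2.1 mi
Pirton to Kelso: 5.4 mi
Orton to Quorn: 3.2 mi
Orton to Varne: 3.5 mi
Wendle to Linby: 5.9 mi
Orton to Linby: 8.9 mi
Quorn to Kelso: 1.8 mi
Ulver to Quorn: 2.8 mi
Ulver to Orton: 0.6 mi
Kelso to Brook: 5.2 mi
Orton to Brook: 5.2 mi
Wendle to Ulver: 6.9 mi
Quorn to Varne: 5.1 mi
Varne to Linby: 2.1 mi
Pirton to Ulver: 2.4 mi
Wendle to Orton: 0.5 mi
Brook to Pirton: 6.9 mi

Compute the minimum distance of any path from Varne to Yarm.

Settle nodes by increasing distance from Varne:
Varne: 0
Linby: 2.1  (via Varne)
Brook: 2.1  (via Varne)
Orton: 3.5  (via Varne)
Wendle: 4  (via Orton)
Ulver: 4.1  (via Orton)
Quorn: 5.1  (via Varne)
Pirton: 6.5  (via Ulver)
Kelso: 6.9  (via Quorn)
Yarm: 7.6  (via Wendle)
Shortest route: Varne → Orton → Wendle → Yarm = 7.6 mi.

7.6 mi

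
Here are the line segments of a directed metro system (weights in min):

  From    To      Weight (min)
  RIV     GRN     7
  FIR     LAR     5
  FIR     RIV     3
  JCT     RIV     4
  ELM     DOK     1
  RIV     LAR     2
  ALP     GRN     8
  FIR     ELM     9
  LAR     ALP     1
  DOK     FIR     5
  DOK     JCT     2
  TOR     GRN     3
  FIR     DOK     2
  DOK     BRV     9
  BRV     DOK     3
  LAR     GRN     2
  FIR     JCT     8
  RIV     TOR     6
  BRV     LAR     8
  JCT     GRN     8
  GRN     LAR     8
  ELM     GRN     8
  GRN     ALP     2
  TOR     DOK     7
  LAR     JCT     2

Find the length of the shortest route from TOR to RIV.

Enumerating some paths:
TOR - GRN - LAR - JCT - RIV: 3+8+2+4 = 17
TOR - DOK - JCT - RIV: 7+2+4 = 13
TOR - DOK - FIR - RIV: 7+5+3 = 15
The minimum is 13 min via TOR - DOK - JCT - RIV.

13 min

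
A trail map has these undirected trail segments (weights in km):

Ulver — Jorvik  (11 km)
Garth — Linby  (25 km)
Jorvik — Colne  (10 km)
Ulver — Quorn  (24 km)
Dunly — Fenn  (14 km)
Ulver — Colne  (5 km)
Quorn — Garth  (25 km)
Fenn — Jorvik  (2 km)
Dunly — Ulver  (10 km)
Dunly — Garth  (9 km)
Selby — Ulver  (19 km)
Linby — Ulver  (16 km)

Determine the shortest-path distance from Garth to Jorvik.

Enumerating some paths:
Garth–Dunly–Fenn–Jorvik: 9+14+2 = 25
Garth–Dunly–Ulver–Jorvik: 9+10+11 = 30
The minimum is 25 km via Garth–Dunly–Fenn–Jorvik.

25 km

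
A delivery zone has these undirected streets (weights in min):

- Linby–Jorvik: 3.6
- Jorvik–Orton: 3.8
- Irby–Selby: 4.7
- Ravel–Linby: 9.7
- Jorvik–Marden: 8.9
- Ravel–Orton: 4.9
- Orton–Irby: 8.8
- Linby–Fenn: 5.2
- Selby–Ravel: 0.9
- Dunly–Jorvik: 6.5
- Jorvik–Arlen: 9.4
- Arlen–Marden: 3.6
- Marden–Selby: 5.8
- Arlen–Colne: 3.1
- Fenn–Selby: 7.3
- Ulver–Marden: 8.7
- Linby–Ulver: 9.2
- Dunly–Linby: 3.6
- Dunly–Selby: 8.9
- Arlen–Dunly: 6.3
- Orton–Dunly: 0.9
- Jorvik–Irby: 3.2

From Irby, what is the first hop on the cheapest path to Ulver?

Jorvik

Compare a few routes:
Irby–Selby–Marden–Ulver: 4.7+5.8+8.7 = 19.2
Irby–Jorvik–Linby–Ulver: 3.2+3.6+9.2 = 16
The minimum is 16 min via Irby–Jorvik–Linby–Ulver.
So from Irby the first move is to Jorvik.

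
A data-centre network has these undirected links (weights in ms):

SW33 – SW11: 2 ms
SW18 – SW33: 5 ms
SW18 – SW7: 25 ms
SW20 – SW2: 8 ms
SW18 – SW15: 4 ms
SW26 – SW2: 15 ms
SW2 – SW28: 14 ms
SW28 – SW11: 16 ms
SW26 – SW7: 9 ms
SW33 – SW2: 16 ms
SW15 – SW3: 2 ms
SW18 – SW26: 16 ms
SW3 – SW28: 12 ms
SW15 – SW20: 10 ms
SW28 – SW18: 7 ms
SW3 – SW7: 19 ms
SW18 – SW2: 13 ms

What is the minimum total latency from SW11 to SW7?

Running Dijkstra from SW11:
SW11: 0
SW33: 2  (via SW11)
SW18: 7  (via SW33)
SW15: 11  (via SW18)
SW3: 13  (via SW15)
SW28: 14  (via SW18)
SW2: 18  (via SW33)
SW20: 21  (via SW15)
SW26: 23  (via SW18)
SW7: 32  (via SW18)
Shortest route: SW11 → SW33 → SW18 → SW7 = 32 ms.

32 ms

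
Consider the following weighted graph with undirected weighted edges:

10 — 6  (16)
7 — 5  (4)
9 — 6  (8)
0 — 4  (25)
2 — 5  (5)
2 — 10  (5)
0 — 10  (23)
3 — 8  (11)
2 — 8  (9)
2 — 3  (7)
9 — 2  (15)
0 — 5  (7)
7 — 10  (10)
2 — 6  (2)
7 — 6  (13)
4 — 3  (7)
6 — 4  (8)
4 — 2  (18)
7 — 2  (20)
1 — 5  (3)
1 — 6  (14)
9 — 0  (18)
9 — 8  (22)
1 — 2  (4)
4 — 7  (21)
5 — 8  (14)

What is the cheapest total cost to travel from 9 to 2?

Enumerating some paths:
9 - 6 - 2: 8+2 = 10
9 - 2: 15 = 15
Cheapest is 9 - 6 - 2 at 10.

10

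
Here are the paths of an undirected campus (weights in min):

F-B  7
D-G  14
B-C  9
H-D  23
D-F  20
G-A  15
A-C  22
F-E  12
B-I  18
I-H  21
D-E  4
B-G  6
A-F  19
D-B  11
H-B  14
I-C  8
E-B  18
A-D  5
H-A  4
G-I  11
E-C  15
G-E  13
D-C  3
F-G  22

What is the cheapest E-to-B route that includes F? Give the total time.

Shortest E→F: E–F = 12
Shortest F→B: F–B = 7
Total via F: 12 + 7 = 19 min.

19 min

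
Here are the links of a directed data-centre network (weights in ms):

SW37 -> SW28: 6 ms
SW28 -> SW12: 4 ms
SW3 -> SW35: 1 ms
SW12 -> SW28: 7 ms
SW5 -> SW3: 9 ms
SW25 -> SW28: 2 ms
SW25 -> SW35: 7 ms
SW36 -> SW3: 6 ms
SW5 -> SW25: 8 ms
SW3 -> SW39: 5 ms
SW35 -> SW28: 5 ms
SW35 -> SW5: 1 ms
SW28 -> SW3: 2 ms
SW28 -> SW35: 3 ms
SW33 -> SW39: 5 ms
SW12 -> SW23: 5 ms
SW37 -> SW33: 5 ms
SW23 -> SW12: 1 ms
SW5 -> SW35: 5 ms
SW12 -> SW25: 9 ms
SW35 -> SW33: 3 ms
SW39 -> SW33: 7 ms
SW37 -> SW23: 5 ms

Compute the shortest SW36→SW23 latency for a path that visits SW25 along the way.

Best SW36 to SW25: SW36–SW3–SW35–SW5–SW25 costing 16
Shortest SW25→SW23: SW25–SW28–SW12–SW23 = 11
Total via SW25: 16 + 11 = 27 ms.

27 ms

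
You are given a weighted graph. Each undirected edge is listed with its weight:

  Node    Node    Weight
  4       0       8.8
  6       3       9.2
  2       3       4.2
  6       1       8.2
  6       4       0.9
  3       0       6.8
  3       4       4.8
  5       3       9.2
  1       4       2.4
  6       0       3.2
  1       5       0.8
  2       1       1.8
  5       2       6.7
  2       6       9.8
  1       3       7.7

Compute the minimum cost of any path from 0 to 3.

Shortest distances from 0:
0: 0
6: 3.2  (via 0)
4: 4.1  (via 6)
1: 6.5  (via 4)
3: 6.8  (via 0)
Shortest route: 0 → 3 = 6.8.

6.8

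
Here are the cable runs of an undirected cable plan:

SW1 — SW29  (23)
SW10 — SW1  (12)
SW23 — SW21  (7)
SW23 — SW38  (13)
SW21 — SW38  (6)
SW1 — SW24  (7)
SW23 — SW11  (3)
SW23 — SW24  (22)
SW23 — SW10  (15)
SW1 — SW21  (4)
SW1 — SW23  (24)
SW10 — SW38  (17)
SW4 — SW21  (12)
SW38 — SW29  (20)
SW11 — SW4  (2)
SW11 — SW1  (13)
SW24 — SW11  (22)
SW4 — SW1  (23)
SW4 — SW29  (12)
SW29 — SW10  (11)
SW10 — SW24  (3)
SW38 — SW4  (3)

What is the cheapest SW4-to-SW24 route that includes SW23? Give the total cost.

23

Best SW4 to SW23: SW4 → SW11 → SW23 costing 5
Best SW23 to SW24: SW23 → SW21 → SW1 → SW24 costing 18
Total via SW23: 5 + 18 = 23.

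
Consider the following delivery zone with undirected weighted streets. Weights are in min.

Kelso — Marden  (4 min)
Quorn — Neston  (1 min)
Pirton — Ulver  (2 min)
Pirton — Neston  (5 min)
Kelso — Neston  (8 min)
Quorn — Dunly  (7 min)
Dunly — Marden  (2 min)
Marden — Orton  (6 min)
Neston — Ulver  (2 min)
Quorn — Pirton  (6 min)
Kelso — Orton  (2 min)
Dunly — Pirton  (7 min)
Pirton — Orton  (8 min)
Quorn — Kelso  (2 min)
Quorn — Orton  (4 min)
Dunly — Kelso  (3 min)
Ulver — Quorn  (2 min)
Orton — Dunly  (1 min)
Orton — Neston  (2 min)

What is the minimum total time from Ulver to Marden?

7 min

Candidate routes:
Ulver → Quorn → Neston → Orton → Dunly → Marden: 2+1+2+1+2 = 8
Ulver → Neston → Orton → Dunly → Marden: 2+2+1+2 = 7
Cheapest is Ulver → Neston → Orton → Dunly → Marden at 7 min.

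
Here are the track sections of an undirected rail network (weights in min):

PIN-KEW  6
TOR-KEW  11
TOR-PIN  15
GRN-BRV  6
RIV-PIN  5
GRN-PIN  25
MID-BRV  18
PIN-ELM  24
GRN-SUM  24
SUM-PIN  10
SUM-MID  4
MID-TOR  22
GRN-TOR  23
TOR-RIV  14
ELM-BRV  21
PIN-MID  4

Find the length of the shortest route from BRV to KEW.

28 min

Compare a few routes:
BRV → GRN → PIN → KEW: 6+25+6 = 37
BRV → MID → SUM → PIN → KEW: 18+4+10+6 = 38
BRV → MID → PIN → KEW: 18+4+6 = 28
Cheapest is BRV → MID → PIN → KEW at 28 min.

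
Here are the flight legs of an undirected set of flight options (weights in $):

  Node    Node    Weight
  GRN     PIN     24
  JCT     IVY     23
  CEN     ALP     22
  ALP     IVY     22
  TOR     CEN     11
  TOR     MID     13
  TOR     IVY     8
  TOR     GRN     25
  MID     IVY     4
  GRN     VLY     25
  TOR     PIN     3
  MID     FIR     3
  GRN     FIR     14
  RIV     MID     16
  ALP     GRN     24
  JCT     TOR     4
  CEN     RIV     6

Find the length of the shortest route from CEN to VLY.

Enumerating some paths:
CEN–TOR–GRN–VLY: 11+25+25 = 61
CEN–RIV–MID–FIR–GRN–VLY: 6+16+3+14+25 = 64
CEN–TOR–PIN–GRN–VLY: 11+3+24+25 = 63
Cheapest is CEN–TOR–GRN–VLY at $61.

$61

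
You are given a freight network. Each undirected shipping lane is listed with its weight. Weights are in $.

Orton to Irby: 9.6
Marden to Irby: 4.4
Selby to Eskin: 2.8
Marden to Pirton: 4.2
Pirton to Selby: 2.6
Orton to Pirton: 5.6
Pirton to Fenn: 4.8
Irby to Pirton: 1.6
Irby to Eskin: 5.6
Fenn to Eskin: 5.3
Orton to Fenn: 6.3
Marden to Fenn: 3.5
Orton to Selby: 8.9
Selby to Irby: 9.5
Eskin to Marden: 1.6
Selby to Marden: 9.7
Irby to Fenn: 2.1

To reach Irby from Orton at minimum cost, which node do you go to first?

Pirton

Compare a few routes:
Orton - Irby: 9.6 = 9.6
Orton - Pirton - Irby: 5.6+1.6 = 7.2
Orton - Fenn - Irby: 6.3+2.1 = 8.4
Cheapest is Orton - Pirton - Irby at $7.2.
So from Orton the first move is to Pirton.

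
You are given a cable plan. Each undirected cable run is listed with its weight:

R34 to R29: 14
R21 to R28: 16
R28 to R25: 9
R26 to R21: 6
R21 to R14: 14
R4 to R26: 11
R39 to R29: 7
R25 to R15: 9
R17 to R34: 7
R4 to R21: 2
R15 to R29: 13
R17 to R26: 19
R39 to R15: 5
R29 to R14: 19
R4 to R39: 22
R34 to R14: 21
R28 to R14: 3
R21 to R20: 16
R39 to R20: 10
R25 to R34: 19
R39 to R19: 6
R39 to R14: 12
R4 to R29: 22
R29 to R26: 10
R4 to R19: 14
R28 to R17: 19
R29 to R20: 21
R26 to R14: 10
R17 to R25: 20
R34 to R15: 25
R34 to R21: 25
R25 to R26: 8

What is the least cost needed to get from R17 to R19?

34

Enumerating some paths:
R17–R26–R21–R4–R19: 19+6+2+14 = 41
R17–R28–R14–R39–R19: 19+3+12+6 = 40
R17–R25–R15–R39–R19: 20+9+5+6 = 40
R17–R34–R29–R39–R19: 7+14+7+6 = 34
Cheapest is R17–R34–R29–R39–R19 at 34.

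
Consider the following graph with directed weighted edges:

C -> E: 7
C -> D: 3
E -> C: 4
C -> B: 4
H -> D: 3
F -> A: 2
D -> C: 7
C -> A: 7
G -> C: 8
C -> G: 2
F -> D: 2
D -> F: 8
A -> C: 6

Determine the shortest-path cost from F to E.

15

Settle nodes by increasing distance from F:
F: 0
A: 2  (via F)
D: 2  (via F)
C: 8  (via A)
G: 10  (via C)
B: 12  (via C)
E: 15  (via C)
Shortest route: F → A → C → E = 15.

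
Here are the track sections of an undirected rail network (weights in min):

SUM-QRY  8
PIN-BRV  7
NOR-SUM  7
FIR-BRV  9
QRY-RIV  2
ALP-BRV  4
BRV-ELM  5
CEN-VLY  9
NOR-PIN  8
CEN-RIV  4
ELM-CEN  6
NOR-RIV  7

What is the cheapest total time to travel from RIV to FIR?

24 min

Running Dijkstra from RIV:
RIV: 0
QRY: 2  (via RIV)
CEN: 4  (via RIV)
NOR: 7  (via RIV)
SUM: 10  (via QRY)
ELM: 10  (via CEN)
VLY: 13  (via CEN)
PIN: 15  (via NOR)
BRV: 15  (via ELM)
ALP: 19  (via BRV)
FIR: 24  (via BRV)
Shortest route: RIV–CEN–ELM–BRV–FIR = 24 min.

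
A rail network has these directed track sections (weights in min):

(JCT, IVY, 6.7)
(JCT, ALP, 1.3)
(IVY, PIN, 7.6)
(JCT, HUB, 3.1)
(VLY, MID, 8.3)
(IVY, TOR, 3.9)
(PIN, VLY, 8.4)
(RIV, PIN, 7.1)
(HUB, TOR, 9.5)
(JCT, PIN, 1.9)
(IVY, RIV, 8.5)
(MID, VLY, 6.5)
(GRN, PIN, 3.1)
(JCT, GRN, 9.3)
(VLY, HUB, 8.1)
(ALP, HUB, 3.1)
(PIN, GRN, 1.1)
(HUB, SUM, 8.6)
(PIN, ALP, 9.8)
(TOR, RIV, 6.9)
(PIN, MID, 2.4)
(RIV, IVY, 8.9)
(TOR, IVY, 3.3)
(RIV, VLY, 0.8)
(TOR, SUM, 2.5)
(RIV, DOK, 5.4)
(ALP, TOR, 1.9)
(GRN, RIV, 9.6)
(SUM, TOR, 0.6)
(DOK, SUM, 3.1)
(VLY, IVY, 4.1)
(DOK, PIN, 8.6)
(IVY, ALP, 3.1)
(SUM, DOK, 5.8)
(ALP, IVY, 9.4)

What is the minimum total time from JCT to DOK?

Compare a few routes:
JCT → ALP → TOR → RIV → DOK: 1.3+1.9+6.9+5.4 = 15.5
JCT → ALP → TOR → SUM → DOK: 1.3+1.9+2.5+5.8 = 11.5
JCT → HUB → SUM → DOK: 3.1+8.6+5.8 = 17.5
The minimum is 11.5 min via JCT → ALP → TOR → SUM → DOK.

11.5 min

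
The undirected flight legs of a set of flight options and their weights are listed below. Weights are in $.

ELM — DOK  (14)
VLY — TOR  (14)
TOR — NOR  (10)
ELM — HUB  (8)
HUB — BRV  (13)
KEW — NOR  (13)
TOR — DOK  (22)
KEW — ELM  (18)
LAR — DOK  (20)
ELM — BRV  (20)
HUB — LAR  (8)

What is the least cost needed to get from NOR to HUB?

Compare a few routes:
NOR → TOR → DOK → ELM → HUB: 10+22+14+8 = 54
NOR → KEW → ELM → HUB: 13+18+8 = 39
Cheapest is NOR → KEW → ELM → HUB at $39.

$39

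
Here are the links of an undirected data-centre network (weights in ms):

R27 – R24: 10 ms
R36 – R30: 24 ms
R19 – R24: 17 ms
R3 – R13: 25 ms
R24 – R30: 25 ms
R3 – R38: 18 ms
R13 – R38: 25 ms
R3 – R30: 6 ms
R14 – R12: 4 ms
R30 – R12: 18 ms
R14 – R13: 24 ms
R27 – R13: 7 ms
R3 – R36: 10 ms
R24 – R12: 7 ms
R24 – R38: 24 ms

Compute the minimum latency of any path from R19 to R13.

34 ms

Running Dijkstra from R19:
R19: 0
R24: 17  (via R19)
R12: 24  (via R24)
R27: 27  (via R24)
R14: 28  (via R12)
R13: 34  (via R27)
Shortest route: R19 → R24 → R27 → R13 = 34 ms.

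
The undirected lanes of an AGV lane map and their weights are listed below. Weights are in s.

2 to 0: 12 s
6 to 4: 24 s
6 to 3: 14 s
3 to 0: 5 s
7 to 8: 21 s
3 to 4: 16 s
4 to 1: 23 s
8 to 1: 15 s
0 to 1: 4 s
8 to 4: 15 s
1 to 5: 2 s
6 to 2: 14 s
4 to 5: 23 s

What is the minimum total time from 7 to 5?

Shortest distances from 7:
7: 0
8: 21  (via 7)
1: 36  (via 8)
4: 36  (via 8)
5: 38  (via 1)
Shortest route: 7 → 8 → 1 → 5 = 38 s.

38 s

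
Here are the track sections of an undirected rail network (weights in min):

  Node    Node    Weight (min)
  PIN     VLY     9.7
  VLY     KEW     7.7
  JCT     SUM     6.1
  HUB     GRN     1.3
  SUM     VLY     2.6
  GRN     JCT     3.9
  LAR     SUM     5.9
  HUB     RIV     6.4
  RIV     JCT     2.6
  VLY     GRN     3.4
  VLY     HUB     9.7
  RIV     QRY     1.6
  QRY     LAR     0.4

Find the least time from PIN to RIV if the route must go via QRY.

20.2 min

Best PIN to QRY: PIN–VLY–SUM–LAR–QRY costing 18.6
Best QRY to RIV: QRY–RIV costing 1.6
Total via QRY: 18.6 + 1.6 = 20.2 min.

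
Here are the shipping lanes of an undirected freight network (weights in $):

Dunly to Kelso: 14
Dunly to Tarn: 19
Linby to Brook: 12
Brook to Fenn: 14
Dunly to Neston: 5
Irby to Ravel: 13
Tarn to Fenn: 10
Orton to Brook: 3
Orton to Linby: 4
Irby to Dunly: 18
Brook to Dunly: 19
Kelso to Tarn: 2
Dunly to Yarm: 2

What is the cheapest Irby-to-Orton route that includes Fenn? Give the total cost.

$61

Best Irby to Fenn: Irby–Dunly–Kelso–Tarn–Fenn costing 44
Best Fenn to Orton: Fenn–Brook–Orton costing 17
Total via Fenn: 44 + 17 = $61.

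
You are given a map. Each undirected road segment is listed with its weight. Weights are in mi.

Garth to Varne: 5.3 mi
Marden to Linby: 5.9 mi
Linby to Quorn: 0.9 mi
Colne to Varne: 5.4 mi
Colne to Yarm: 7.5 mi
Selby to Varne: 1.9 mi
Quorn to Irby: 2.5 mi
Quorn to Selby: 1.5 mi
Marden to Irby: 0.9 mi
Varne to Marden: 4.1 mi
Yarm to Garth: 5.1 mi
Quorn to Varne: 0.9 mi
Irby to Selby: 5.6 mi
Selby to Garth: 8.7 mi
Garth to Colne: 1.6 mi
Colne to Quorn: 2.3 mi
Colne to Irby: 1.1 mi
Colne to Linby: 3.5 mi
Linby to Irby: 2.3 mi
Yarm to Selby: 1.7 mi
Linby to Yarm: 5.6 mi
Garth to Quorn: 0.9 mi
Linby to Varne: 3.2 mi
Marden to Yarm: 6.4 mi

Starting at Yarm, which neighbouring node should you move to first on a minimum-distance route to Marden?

Enumerating some paths:
Yarm - Selby - Quorn - Irby - Marden: 1.7+1.5+2.5+0.9 = 6.6
Yarm - Selby - Quorn - Linby - Irby - Marden: 1.7+1.5+0.9+2.3+0.9 = 7.3
Yarm - Marden: 6.4 = 6.4
Cheapest is Yarm - Marden at 6.4 mi.
So from Yarm the first move is to Marden.

Marden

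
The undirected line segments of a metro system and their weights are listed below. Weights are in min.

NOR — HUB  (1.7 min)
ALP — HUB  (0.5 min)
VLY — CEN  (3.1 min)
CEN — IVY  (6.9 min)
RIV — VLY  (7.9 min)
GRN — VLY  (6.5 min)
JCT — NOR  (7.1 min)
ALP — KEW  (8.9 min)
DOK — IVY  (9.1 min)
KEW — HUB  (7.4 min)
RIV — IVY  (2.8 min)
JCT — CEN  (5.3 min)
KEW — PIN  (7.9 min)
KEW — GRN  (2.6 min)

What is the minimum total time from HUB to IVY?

21 min

Candidate routes:
HUB - KEW - GRN - VLY - CEN - IVY: 7.4+2.6+6.5+3.1+6.9 = 26.5
HUB - NOR - JCT - CEN - IVY: 1.7+7.1+5.3+6.9 = 21
The minimum is 21 min via HUB - NOR - JCT - CEN - IVY.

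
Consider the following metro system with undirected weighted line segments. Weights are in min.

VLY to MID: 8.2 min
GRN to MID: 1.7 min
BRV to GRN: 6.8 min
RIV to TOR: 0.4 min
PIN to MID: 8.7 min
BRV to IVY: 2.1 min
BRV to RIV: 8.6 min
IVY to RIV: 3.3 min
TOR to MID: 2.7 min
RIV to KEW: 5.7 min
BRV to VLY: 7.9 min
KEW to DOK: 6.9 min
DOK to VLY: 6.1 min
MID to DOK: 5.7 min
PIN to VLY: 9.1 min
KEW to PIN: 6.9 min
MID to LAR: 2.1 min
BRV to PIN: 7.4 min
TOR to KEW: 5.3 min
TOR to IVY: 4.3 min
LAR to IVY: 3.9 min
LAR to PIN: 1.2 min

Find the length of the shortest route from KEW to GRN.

9.7 min

Settle nodes by increasing distance from KEW:
KEW: 0
TOR: 5.3  (via KEW)
RIV: 5.7  (via KEW)
PIN: 6.9  (via KEW)
DOK: 6.9  (via KEW)
MID: 8  (via TOR)
LAR: 8.1  (via PIN)
IVY: 9  (via RIV)
GRN: 9.7  (via MID)
Shortest route: KEW–TOR–MID–GRN = 9.7 min.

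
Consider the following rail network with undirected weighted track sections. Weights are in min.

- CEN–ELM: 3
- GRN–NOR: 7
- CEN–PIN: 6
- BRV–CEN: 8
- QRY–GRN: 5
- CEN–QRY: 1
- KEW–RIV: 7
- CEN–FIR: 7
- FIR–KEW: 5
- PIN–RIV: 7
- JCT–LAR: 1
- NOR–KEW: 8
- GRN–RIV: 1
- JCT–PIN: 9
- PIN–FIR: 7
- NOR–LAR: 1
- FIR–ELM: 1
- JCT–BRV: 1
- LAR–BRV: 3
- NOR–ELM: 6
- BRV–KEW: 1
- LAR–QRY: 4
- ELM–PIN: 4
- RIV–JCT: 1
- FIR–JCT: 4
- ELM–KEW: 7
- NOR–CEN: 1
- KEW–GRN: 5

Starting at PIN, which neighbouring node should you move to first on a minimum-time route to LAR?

CEN

Candidate routes:
PIN - ELM - CEN - NOR - LAR: 4+3+1+1 = 9
PIN - RIV - JCT - LAR: 7+1+1 = 9
PIN - CEN - NOR - LAR: 6+1+1 = 8
The minimum is 8 min via PIN - CEN - NOR - LAR.
So from PIN the first move is to CEN.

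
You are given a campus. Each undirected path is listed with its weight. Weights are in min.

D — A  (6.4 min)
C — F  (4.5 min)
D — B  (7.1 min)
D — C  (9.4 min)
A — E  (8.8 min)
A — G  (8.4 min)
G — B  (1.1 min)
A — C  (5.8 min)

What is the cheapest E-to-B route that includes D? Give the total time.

Best E to D: E → A → D costing 15.2
Best D to B: D → B costing 7.1
Total via D: 15.2 + 7.1 = 22.3 min.

22.3 min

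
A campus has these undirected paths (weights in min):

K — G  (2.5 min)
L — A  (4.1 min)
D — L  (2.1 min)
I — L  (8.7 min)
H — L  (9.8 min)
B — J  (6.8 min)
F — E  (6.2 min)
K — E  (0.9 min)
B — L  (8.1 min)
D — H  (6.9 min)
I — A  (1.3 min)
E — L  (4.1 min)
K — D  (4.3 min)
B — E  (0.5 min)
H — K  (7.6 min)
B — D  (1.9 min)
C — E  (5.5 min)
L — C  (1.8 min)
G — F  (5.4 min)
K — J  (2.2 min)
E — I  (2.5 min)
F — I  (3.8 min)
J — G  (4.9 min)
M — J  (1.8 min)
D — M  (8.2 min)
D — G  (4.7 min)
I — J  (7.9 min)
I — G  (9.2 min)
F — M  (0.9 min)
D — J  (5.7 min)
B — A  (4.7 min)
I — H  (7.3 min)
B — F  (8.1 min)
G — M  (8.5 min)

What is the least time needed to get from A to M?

6 min

Enumerating some paths:
A–I–E–K–J–M: 1.3+2.5+0.9+2.2+1.8 = 8.7
A–I–F–M: 1.3+3.8+0.9 = 6
A–B–E–K–J–M: 4.7+0.5+0.9+2.2+1.8 = 10.1
The minimum is 6 min via A–I–F–M.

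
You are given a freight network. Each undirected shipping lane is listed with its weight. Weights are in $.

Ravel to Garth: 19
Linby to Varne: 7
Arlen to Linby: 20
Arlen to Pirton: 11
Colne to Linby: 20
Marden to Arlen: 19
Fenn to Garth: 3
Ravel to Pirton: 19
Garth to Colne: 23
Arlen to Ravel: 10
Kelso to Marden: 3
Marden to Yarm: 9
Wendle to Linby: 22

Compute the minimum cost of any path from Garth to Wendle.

Candidate routes:
Garth–Ravel–Arlen–Linby–Wendle: 19+10+20+22 = 71
Garth–Colne–Linby–Wendle: 23+20+22 = 65
The minimum is $65 via Garth–Colne–Linby–Wendle.

$65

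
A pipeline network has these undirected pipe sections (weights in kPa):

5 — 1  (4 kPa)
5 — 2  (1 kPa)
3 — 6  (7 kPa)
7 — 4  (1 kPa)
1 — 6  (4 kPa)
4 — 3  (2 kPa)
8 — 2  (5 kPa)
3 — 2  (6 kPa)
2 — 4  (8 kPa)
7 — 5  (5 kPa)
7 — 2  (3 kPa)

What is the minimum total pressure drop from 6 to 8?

Enumerating some paths:
6 - 1 - 5 - 2 - 8: 4+4+1+5 = 14
6 - 3 - 4 - 7 - 2 - 8: 7+2+1+3+5 = 18
The minimum is 14 kPa via 6 - 1 - 5 - 2 - 8.

14 kPa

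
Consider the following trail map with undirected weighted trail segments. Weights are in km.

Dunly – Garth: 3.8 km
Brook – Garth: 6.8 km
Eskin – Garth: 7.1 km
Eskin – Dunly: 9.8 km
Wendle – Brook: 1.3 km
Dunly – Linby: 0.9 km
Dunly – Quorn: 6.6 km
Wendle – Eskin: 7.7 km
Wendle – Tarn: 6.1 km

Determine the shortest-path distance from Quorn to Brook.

Compare a few routes:
Quorn–Dunly–Garth–Brook: 6.6+3.8+6.8 = 17.2
Quorn–Dunly–Eskin–Wendle–Brook: 6.6+9.8+7.7+1.3 = 25.4
The minimum is 17.2 km via Quorn–Dunly–Garth–Brook.

17.2 km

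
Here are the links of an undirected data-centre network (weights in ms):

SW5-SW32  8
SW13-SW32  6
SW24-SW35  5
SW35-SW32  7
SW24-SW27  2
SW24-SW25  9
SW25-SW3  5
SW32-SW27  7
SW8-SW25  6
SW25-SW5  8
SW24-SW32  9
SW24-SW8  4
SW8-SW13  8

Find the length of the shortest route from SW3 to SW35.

19 ms

Running Dijkstra from SW3:
SW3: 0
SW25: 5  (via SW3)
SW8: 11  (via SW25)
SW5: 13  (via SW25)
SW24: 14  (via SW25)
SW27: 16  (via SW24)
SW13: 19  (via SW8)
SW35: 19  (via SW24)
Shortest route: SW3 → SW25 → SW24 → SW35 = 19 ms.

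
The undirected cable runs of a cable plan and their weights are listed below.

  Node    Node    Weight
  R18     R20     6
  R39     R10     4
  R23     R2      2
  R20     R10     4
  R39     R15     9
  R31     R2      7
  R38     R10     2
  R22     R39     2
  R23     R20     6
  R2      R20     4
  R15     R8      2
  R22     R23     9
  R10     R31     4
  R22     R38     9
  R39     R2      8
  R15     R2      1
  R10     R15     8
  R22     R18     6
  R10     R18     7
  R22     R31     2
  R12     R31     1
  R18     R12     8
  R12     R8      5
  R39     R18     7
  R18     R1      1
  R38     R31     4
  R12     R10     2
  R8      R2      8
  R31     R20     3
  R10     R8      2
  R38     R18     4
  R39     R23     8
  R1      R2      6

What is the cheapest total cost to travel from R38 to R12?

Running Dijkstra from R38:
R38: 0
R10: 2  (via R38)
R18: 4  (via R38)
R12: 4  (via R10)
Shortest route: R38 → R10 → R12 = 4.

4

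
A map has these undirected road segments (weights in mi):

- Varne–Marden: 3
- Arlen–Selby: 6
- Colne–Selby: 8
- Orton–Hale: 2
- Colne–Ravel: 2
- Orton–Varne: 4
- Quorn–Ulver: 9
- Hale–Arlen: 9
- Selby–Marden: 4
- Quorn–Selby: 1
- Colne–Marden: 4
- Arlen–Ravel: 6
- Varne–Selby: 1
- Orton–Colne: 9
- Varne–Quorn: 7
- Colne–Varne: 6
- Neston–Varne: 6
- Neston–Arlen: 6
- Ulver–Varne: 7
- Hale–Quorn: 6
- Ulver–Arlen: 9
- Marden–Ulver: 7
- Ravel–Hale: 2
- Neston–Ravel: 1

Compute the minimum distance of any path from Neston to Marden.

7 mi

Running Dijkstra from Neston:
Neston: 0
Ravel: 1  (via Neston)
Hale: 3  (via Ravel)
Colne: 3  (via Ravel)
Orton: 5  (via Hale)
Arlen: 6  (via Neston)
Varne: 6  (via Neston)
Selby: 7  (via Varne)
Marden: 7  (via Colne)
Shortest route: Neston–Ravel–Colne–Marden = 7 mi.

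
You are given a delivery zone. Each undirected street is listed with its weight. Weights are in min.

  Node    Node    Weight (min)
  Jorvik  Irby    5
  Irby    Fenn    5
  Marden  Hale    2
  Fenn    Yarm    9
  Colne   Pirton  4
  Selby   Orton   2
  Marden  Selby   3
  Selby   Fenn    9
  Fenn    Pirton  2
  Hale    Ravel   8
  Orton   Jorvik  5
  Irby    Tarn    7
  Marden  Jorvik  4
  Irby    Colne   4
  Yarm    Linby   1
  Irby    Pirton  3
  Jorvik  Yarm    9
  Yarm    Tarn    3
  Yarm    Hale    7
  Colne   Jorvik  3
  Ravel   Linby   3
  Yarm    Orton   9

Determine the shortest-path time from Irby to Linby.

11 min

Running Dijkstra from Irby:
Irby: 0
Pirton: 3  (via Irby)
Colne: 4  (via Irby)
Jorvik: 5  (via Irby)
Fenn: 5  (via Irby)
Tarn: 7  (via Irby)
Marden: 9  (via Jorvik)
Orton: 10  (via Jorvik)
Yarm: 10  (via Tarn)
Linby: 11  (via Yarm)
Shortest route: Irby → Tarn → Yarm → Linby = 11 min.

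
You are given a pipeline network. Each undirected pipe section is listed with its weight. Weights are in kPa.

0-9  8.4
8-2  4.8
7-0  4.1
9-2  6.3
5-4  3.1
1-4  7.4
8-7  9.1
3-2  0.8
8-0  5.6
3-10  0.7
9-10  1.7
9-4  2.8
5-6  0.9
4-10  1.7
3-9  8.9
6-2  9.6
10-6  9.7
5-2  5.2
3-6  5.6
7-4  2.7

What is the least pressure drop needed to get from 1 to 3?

9.8 kPa

Shortest distances from 1:
1: 0
4: 7.4  (via 1)
10: 9.1  (via 4)
3: 9.8  (via 10)
Shortest route: 1–4–10–3 = 9.8 kPa.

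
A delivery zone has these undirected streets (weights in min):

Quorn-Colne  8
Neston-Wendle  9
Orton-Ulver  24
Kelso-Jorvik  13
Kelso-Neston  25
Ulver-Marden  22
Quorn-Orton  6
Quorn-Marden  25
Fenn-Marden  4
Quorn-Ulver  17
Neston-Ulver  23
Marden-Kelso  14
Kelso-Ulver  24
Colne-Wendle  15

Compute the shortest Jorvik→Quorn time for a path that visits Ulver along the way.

Shortest Jorvik→Ulver: Jorvik–Kelso–Ulver = 37
Best Ulver to Quorn: Ulver–Quorn costing 17
Total via Ulver: 37 + 17 = 54 min.

54 min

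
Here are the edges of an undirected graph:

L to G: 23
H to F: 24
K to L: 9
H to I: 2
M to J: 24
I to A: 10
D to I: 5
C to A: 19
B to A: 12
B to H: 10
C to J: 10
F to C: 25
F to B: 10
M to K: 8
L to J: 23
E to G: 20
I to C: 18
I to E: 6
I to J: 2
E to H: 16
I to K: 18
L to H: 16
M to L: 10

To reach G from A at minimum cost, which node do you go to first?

Enumerating some paths:
A - I - H - E - G: 10+2+16+20 = 48
A - I - E - G: 10+6+20 = 36
The minimum is 36 via A - I - E - G.
So from A the first move is to I.

I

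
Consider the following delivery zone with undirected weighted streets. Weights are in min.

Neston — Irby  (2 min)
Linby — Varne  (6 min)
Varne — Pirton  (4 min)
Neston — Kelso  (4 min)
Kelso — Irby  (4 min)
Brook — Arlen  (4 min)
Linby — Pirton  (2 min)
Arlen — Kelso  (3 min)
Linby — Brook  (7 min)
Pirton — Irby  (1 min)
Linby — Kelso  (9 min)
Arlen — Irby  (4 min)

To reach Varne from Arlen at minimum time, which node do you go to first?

Enumerating some paths:
Arlen–Kelso–Irby–Pirton–Varne: 3+4+1+4 = 12
Arlen–Irby–Pirton–Varne: 4+1+4 = 9
Arlen–Irby–Pirton–Linby–Varne: 4+1+2+6 = 13
The minimum is 9 min via Arlen–Irby–Pirton–Varne.
So from Arlen the first move is to Irby.

Irby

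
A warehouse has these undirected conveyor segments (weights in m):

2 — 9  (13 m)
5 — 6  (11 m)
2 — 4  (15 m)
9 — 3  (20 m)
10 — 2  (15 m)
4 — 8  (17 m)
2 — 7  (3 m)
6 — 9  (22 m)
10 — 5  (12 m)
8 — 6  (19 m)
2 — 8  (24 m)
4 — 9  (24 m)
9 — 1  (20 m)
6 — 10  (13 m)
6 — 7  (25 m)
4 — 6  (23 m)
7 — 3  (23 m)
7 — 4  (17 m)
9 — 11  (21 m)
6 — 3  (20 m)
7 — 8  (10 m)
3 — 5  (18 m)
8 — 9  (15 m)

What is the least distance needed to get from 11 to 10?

49 m

Compare a few routes:
11 - 9 - 6 - 10: 21+22+13 = 56
11 - 9 - 8 - 7 - 2 - 10: 21+15+10+3+15 = 64
11 - 9 - 6 - 5 - 10: 21+22+11+12 = 66
11 - 9 - 2 - 10: 21+13+15 = 49
The minimum is 49 m via 11 - 9 - 2 - 10.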